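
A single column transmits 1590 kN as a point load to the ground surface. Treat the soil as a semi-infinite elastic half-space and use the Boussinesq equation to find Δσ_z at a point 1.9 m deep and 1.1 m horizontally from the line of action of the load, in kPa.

Δσ_z ≈ 102 kPa

Boussinesq vertical stress below a point load on an elastic half-space:
Δσ_z = 3P/(2πz²) · [1 + (r/z)²]^(−5/2)
r/z = 1.1/1.9 = 0.57895; [1+(r/z)²]^(−5/2) = 0.48546.
Δσ_z = 3×1590/(2π×1.9²) × 0.48546 = 210.3 × 0.48546 = 102.1 kPa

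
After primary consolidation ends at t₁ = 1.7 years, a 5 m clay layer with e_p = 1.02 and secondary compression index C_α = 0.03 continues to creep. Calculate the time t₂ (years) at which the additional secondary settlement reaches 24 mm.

S_s = C_α·H/(1+e_p)·log₁₀(t₂/t₁) ⇒ log₁₀(t₂/t₁) = S_s·(1+e_p)/(C_α·H).
log₁₀(t₂/t₁) = 0.024 × (1+1.02) / (0.03×5) = 0.3232
t₂ = t₁ × 10^0.3232 = 1.7 × 2.105 = 3.578 years

t₂ ≈ 3.58 years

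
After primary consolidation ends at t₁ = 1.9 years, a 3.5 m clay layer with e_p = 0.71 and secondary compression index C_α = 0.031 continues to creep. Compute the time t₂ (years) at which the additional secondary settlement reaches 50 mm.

S_s = C_α·H/(1+e_p)·log₁₀(t₂/t₁) ⇒ log₁₀(t₂/t₁) = S_s·(1+e_p)/(C_α·H).
log₁₀(t₂/t₁) = 0.05 × (1+0.71) / (0.031×3.5) = 0.788
t₂ = t₁ × 10^0.788 = 1.9 × 6.138 = 11.66 years

t₂ ≈ 11.7 years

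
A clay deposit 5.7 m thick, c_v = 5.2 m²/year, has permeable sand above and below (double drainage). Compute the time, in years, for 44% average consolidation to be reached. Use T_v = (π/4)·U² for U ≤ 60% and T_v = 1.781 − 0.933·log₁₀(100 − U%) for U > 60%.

t ≈ 0.238 years

Drainage path length: H_d = H/2 = 2.85 m (double drainage).
U ≤ 60%: T_v = (π/4)·U² = (π/4)×0.44² = 0.15205.
t = T_v·H_d²/c_v = 0.15205×2.85²/5.2 = 0.2375 years.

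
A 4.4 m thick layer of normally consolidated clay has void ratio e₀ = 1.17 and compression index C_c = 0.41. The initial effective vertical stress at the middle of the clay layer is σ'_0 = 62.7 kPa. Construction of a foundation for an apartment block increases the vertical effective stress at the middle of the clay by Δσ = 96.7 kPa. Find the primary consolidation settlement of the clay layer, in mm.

Final effective stress: σ'_f = σ'_0 + Δσ = 62.7 + 96.7 = 159.4 kPa.
Normally consolidated clay, so the full stress increment lies on the virgin compression line:
S_c = C_c·H/(1+e₀)·log₁₀(σ'_f/σ'_0) = 0.41×4.4/(1+1.17)×log₁₀(159.4/62.7)
    = 0.83134 × 0.40522 = 0.3369 m

S_c ≈ 337 mm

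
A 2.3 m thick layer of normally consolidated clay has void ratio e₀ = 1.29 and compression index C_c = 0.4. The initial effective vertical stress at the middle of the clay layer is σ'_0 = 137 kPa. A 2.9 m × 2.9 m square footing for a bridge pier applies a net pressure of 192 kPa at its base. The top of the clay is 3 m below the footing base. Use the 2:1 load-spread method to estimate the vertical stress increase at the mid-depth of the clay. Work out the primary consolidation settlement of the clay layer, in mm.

Mid-depth of clay below the footing base: z = 3 + 2.3/2 = 4.15 m.
Stress increase at mid-clay by the 2:1 spreading method:
Δσ = qBL/((B+z)(L+z)) = 192×2.9×2.9/((2.9+4.15)(2.9+4.15)) = 32.488 kPa
Final effective stress: σ'_f = σ'_0 + Δσ = 137 + 32.488 = 169.49 kPa.
Normally consolidated clay, so the full stress increment lies on the virgin compression line:
S_c = C_c·H/(1+e₀)·log₁₀(σ'_f/σ'_0) = 0.4×2.3/(1+1.29)×log₁₀(169.49/137)
    = 0.40175 × 0.092424 = 0.03713 m

S_c ≈ 37.1 mm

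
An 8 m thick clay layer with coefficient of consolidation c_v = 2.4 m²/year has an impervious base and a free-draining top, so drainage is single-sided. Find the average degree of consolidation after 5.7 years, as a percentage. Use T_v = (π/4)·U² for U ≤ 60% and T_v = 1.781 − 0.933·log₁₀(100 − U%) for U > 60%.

Drainage path length: H_d = H = 8 m (single drainage).
T_v = c_v·t/H_d² = 2.4×5.7/8² = 0.21375.
T_v = 0.21375 corresponds to the U ≤ 60% branch:
U = √(4T_v/π) = 0.5217

U ≈ 52.2 %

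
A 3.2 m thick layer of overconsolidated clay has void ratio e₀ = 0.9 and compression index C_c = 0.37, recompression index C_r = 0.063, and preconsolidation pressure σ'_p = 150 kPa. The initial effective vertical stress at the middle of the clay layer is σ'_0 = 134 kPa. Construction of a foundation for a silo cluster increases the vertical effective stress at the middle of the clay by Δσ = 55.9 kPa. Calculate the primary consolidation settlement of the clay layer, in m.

Final effective stress: σ'_f = 134 + 55.9 = 189.9 kPa.
σ'_f = 189.9 > σ'_p = 150 kPa, so the stress path crosses the preconsolidation pressure — recompression up to σ'_p, then virgin compression beyond:
S_c = H/(1+e₀)·[C_r·log₁₀(σ'_p/σ'_0) + C_c·log₁₀(σ'_f/σ'_p)]
    = 3.2/1.9 × [0.063×log₁₀(150/134) + 0.37×log₁₀(189.9/150)]
    = 1.6842 × [0.0030861 + 0.0379] = 0.06903 m

S_c ≈ 0.069 m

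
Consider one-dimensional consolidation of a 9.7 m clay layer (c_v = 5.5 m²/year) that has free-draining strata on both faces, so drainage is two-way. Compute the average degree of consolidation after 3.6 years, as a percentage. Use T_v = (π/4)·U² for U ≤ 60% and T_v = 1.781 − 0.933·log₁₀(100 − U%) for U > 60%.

U ≈ 89.8 %

Drainage path length: H_d = H/2 = 4.85 m (double drainage).
T_v = c_v·t/H_d² = 5.5×3.6/4.85² = 0.84175.
T_v = 0.84175 corresponds to the U > 60% branch:
U = 1 − 10^((1.781 − T_v)/0.933)/100 = 0.8984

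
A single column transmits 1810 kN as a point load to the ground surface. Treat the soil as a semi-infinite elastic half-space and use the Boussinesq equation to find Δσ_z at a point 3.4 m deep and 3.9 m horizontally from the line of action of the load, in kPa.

Δσ_z ≈ 9.16 kPa

Boussinesq vertical stress below a point load on an elastic half-space:
Δσ_z = 3P/(2πz²) · [1 + (r/z)²]^(−5/2)
r/z = 3.9/3.4 = 1.1471; [1+(r/z)²]^(−5/2) = 0.12254.
Δσ_z = 3×1810/(2π×3.4²) × 0.12254 = 74.759 × 0.12254 = 9.161 kPa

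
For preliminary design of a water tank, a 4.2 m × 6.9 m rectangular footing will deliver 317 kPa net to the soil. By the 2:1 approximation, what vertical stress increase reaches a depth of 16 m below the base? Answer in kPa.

Δσ_z ≈ 19.9 kPa

By the 2:1 method the load spreads at 1 horizontal : 2 vertical, so at depth z the loaded area has grown by z in each plan dimension:
Δσ = qBL/((B+z)(L+z)) = 317×4.2×6.9/((4.2+16)(6.9+16)) = 19.86 kPa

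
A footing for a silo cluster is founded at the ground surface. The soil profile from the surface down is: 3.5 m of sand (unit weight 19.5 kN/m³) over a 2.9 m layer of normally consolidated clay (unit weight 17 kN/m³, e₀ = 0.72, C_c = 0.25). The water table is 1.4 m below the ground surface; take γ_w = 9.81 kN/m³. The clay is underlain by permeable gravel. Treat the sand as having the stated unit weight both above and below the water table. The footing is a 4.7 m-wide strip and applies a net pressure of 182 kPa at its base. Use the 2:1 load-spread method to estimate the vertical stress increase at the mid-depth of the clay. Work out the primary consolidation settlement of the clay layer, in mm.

S_c ≈ 170 mm

Mid-depth of clay below the ground surface: z = 3.5 + 2.9/2 = 4.95 m.
Total vertical stress at mid-clay: σ_v = 19.5×3.5 + 17×1.45 = 92.9 kPa.
Pore pressure: u = 9.81×(4.95 − 1.4) = 34.825 kPa.
Initial effective stress: σ'_0 = σ_v − u = 92.9 − 34.825 = 58.075 kPa.
Stress increase at mid-clay by the 2:1 spreading method:
Δσ = qB/(B+z) = 182×4.7/(4.7+4.95) = 88.642 kPa
Final effective stress: σ'_f = σ'_0 + Δσ = 58.075 + 88.642 = 146.72 kPa.
Normally consolidated clay, so the full stress increment lies on the virgin compression line:
S_c = C_c·H/(1+e₀)·log₁₀(σ'_f/σ'_0) = 0.25×2.9/(1+0.72)×log₁₀(146.72/58.075)
    = 0.42151 × 0.4025 = 0.1697 m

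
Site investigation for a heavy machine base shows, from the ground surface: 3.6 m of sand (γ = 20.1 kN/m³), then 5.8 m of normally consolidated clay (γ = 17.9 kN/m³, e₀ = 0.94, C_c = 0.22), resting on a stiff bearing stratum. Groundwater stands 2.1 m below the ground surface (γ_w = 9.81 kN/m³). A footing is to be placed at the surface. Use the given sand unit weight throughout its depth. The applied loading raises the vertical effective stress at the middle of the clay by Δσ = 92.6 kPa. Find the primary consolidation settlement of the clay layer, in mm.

Mid-depth of clay below the ground surface: z = 3.6 + 5.8/2 = 6.5 m.
Total vertical stress at mid-clay: σ_v = 20.1×3.6 + 17.9×2.9 = 124.27 kPa.
Pore pressure: u = 9.81×(6.5 − 2.1) = 43.164 kPa.
Initial effective stress: σ'_0 = σ_v − u = 124.27 − 43.164 = 81.106 kPa.
Final effective stress: σ'_f = σ'_0 + Δσ = 81.106 + 92.6 = 173.71 kPa.
Normally consolidated clay, so the full stress increment lies on the virgin compression line:
S_c = C_c·H/(1+e₀)·log₁₀(σ'_f/σ'_0) = 0.22×5.8/(1+0.94)×log₁₀(173.71/81.106)
    = 0.65773 × 0.33077 = 0.2176 m

S_c ≈ 218 mm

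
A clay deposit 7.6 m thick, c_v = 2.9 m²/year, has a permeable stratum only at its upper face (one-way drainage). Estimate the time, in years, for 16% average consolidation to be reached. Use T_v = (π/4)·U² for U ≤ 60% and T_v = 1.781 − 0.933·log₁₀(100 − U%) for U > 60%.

Drainage path length: H_d = H = 7.6 m (single drainage).
U ≤ 60%: T_v = (π/4)·U² = (π/4)×0.16² = 0.020106.
t = T_v·H_d²/c_v = 0.020106×7.6²/2.9 = 0.4005 years.

t ≈ 0.4 years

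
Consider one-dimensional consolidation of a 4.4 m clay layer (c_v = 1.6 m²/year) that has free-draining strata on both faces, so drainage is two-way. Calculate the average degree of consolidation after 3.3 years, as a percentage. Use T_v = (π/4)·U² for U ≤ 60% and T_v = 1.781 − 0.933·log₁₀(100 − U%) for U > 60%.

U ≈ 94.5 %

Drainage path length: H_d = H/2 = 2.2 m (double drainage).
T_v = c_v·t/H_d² = 1.6×3.3/2.2² = 1.0909.
T_v = 1.0909 corresponds to the U > 60% branch:
U = 1 − 10^((1.781 − T_v)/0.933)/100 = 0.9451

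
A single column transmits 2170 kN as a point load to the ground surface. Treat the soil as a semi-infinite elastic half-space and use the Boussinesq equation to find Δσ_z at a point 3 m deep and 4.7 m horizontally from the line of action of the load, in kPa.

Boussinesq vertical stress below a point load on an elastic half-space:
Δσ_z = 3P/(2πz²) · [1 + (r/z)²]^(−5/2)
r/z = 4.7/3 = 1.5667; [1+(r/z)²]^(−5/2) = 0.045087.
Δσ_z = 3×2170/(2π×3²) × 0.045087 = 115.12 × 0.045087 = 5.19 kPa

Δσ_z ≈ 5.19 kPa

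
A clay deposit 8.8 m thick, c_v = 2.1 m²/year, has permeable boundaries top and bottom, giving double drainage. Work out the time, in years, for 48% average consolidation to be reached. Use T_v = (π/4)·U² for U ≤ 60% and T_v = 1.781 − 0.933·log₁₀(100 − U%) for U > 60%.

Drainage path length: H_d = H/2 = 4.4 m (double drainage).
U ≤ 60%: T_v = (π/4)·U² = (π/4)×0.48² = 0.18096.
t = T_v·H_d²/c_v = 0.18096×4.4²/2.1 = 1.668 years.

t ≈ 1.67 years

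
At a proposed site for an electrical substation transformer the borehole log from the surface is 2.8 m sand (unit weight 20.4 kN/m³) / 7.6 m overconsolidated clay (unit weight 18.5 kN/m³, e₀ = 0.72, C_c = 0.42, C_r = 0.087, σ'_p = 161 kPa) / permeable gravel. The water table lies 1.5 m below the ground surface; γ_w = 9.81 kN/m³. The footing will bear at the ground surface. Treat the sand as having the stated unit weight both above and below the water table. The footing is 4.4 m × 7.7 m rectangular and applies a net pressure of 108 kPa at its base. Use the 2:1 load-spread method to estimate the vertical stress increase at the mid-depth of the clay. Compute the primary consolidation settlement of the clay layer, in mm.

S_c ≈ 43.9 mm

Mid-depth of clay below the ground surface: z = 2.8 + 7.6/2 = 6.6 m.
Total vertical stress at mid-clay: σ_v = 20.4×2.8 + 18.5×3.8 = 127.42 kPa.
Pore pressure: u = 9.81×(6.6 − 1.5) = 50.031 kPa.
Initial effective stress: σ'_0 = σ_v − u = 127.42 − 50.031 = 77.389 kPa.
Stress increase at mid-clay by the 2:1 spreading method:
Δσ = qBL/((B+z)(L+z)) = 108×4.4×7.7/((4.4+6.6)(7.7+6.6)) = 23.262 kPa
Final effective stress: σ'_f = 77.389 + 23.262 = 100.65 kPa.
σ'_f = 100.65 ≤ σ'_p = 161 kPa, so the clay remains overconsolidated and only the recompression index applies:
S_c = C_r·H/(1+e₀)·log₁₀(σ'_f/σ'_0) = 0.087×7.6/1.72×log₁₀(100.65/77.389)
    = 0.38442 × 0.11413 = 0.04387 m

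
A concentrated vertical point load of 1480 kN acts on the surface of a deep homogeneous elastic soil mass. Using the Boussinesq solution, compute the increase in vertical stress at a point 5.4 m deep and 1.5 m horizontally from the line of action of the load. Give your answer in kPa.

Δσ_z ≈ 20.1 kPa

Boussinesq vertical stress below a point load on an elastic half-space:
Δσ_z = 3P/(2πz²) · [1 + (r/z)²]^(−5/2)
r/z = 1.5/5.4 = 0.27778; [1+(r/z)²]^(−5/2) = 0.83042.
Δσ_z = 3×1480/(2π×5.4²) × 0.83042 = 24.233 × 0.83042 = 20.12 kPa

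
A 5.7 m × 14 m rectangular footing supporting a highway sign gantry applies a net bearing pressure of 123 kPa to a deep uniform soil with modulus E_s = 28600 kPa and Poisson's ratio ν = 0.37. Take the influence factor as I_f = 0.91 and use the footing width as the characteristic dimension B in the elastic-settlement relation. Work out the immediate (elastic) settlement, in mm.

Immediate (elastic) settlement: S_e = q·B·(1−ν²)/E_s · I_f.
S_e = 123 × 5.7 × (1 − 0.37²) / 28600 × 0.91
    = 123 × 5.7 × 0.8631 / 28600 × 0.91
    = 0.01925 m = 19.25 mm

S_e ≈ 19.3 mm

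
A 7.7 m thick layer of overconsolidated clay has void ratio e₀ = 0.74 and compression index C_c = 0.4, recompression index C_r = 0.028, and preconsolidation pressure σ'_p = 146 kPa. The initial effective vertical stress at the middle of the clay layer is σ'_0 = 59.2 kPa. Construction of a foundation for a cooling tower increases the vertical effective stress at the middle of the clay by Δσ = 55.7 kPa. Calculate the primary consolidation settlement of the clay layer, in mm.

Final effective stress: σ'_f = 59.2 + 55.7 = 114.9 kPa.
σ'_f = 114.9 ≤ σ'_p = 146 kPa, so the clay remains overconsolidated and only the recompression index applies:
S_c = C_r·H/(1+e₀)·log₁₀(σ'_f/σ'_0) = 0.028×7.7/1.74×log₁₀(114.9/59.2)
    = 0.12391 × 0.288 = 0.03569 m

S_c ≈ 35.7 mm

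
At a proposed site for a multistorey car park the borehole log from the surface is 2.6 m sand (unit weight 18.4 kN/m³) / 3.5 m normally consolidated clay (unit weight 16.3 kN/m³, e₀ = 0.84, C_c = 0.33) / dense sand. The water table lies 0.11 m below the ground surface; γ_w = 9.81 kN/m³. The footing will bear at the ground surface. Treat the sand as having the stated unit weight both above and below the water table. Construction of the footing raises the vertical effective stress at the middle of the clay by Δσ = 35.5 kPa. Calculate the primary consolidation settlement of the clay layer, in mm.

S_c ≈ 192 mm

Mid-depth of clay below the ground surface: z = 2.6 + 3.5/2 = 4.35 m.
Total vertical stress at mid-clay: σ_v = 18.4×2.6 + 16.3×1.75 = 76.365 kPa.
Pore pressure: u = 9.81×(4.35 − 0.11) = 41.594 kPa.
Initial effective stress: σ'_0 = σ_v − u = 76.365 − 41.594 = 34.771 kPa.
Final effective stress: σ'_f = σ'_0 + Δσ = 34.771 + 35.5 = 70.271 kPa.
Normally consolidated clay, so the full stress increment lies on the virgin compression line:
S_c = C_c·H/(1+e₀)·log₁₀(σ'_f/σ'_0) = 0.33×3.5/(1+0.84)×log₁₀(70.271/34.771)
    = 0.62772 × 0.30556 = 0.1918 m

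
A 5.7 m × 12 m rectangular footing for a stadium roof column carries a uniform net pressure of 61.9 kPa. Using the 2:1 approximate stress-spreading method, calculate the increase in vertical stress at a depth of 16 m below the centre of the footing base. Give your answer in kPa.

By the 2:1 method the load spreads at 1 horizontal : 2 vertical, so at depth z the loaded area has grown by z in each plan dimension:
Δσ = qBL/((B+z)(L+z)) = 61.9×5.7×12/((5.7+16)(12+16)) = 6.9683 kPa

Δσ_z ≈ 6.97 kPa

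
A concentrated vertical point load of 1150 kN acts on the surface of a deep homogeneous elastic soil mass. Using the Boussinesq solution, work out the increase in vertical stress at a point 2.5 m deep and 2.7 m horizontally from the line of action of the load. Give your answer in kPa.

Δσ_z ≈ 12.7 kPa

Boussinesq vertical stress below a point load on an elastic half-space:
Δσ_z = 3P/(2πz²) · [1 + (r/z)²]^(−5/2)
r/z = 2.7/2.5 = 1.08; [1+(r/z)²]^(−5/2) = 0.14476.
Δσ_z = 3×1150/(2π×2.5²) × 0.14476 = 87.854 × 0.14476 = 12.72 kPa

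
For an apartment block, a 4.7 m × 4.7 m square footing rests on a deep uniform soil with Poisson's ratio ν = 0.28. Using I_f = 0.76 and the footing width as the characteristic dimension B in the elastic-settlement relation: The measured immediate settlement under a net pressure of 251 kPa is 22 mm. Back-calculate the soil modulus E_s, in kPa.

S_e = q·B·(1−ν²)/E_s · I_f  ⇒  E_s = q·B·(1−ν²)·I_f / S_e.
E_s = 251 × 4.7 × 0.9216 × 0.76 / 0.022 = 37560 kPa

E_s ≈ 37600 kPa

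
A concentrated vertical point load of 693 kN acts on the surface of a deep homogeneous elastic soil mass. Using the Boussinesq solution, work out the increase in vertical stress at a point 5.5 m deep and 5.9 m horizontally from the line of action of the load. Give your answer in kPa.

Δσ_z ≈ 1.61 kPa

Boussinesq vertical stress below a point load on an elastic half-space:
Δσ_z = 3P/(2πz²) · [1 + (r/z)²]^(−5/2)
r/z = 5.9/5.5 = 1.0727; [1+(r/z)²]^(−5/2) = 0.14741.
Δσ_z = 3×693/(2π×5.5²) × 0.14741 = 10.938 × 0.14741 = 1.612 kPa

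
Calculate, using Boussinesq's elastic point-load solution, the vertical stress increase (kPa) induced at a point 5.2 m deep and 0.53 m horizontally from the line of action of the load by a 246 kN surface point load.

Boussinesq vertical stress below a point load on an elastic half-space:
Δσ_z = 3P/(2πz²) · [1 + (r/z)²]^(−5/2)
r/z = 0.53/5.2 = 0.10192; [1+(r/z)²]^(−5/2) = 0.97449.
Δσ_z = 3×246/(2π×5.2²) × 0.97449 = 4.3438 × 0.97449 = 4.233 kPa

Δσ_z ≈ 4.23 kPa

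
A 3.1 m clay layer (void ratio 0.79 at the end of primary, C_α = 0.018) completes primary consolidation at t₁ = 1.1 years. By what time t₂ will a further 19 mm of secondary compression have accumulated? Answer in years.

S_s = C_α·H/(1+e_p)·log₁₀(t₂/t₁) ⇒ log₁₀(t₂/t₁) = S_s·(1+e_p)/(C_α·H).
log₁₀(t₂/t₁) = 0.019 × (1+0.79) / (0.018×3.1) = 0.6095
t₂ = t₁ × 10^0.6095 = 1.1 × 4.069 = 4.476 years

t₂ ≈ 4.48 years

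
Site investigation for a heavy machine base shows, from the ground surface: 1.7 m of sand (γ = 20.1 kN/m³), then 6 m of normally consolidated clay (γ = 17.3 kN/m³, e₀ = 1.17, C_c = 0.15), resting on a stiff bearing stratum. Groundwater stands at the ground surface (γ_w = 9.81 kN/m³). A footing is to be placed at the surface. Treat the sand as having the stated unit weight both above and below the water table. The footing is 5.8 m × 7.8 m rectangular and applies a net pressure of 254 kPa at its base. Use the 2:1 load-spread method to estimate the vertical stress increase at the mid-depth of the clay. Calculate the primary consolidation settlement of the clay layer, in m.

Mid-depth of clay below the ground surface: z = 1.7 + 6/2 = 4.7 m.
Total vertical stress at mid-clay: σ_v = 20.1×1.7 + 17.3×3 = 86.07 kPa.
Pore pressure: u = 9.81×(4.7 − 0) = 46.107 kPa.
Initial effective stress: σ'_0 = σ_v − u = 86.07 − 46.107 = 39.963 kPa.
Stress increase at mid-clay by the 2:1 spreading method:
Δσ = qBL/((B+z)(L+z)) = 254×5.8×7.8/((5.8+4.7)(7.8+4.7)) = 87.55 kPa
Final effective stress: σ'_f = σ'_0 + Δσ = 39.963 + 87.55 = 127.51 kPa.
Normally consolidated clay, so the full stress increment lies on the virgin compression line:
S_c = C_c·H/(1+e₀)·log₁₀(σ'_f/σ'_0) = 0.15×6/(1+1.17)×log₁₀(127.51/39.963)
    = 0.41475 × 0.50389 = 0.209 m

S_c ≈ 0.209 m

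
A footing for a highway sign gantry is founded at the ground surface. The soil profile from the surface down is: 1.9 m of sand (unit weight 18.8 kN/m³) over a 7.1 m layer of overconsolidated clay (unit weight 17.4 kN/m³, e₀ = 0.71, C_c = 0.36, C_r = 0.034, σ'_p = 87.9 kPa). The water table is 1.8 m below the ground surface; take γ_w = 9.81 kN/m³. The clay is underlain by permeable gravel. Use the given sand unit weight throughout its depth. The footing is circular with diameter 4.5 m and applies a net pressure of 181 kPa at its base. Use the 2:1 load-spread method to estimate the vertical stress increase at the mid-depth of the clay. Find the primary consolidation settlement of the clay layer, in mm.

S_c ≈ 97 mm

Mid-depth of clay below the ground surface: z = 1.9 + 7.1/2 = 5.45 m.
Total vertical stress at mid-clay: σ_v = 18.8×1.9 + 17.4×3.55 = 97.49 kPa.
Pore pressure: u = 9.81×(5.45 − 1.8) = 35.806 kPa.
Initial effective stress: σ'_0 = σ_v − u = 97.49 − 35.806 = 61.684 kPa.
Stress increase at mid-clay by the 2:1 spreading method:
Δσ ≈ qD²/(D+z)² = 181×4.5²/(4.5+5.45)² = 37.022 kPa
Final effective stress: σ'_f = 61.684 + 37.022 = 98.706 kPa.
σ'_f = 98.706 > σ'_p = 87.9 kPa, so the stress path crosses the preconsolidation pressure — recompression up to σ'_p, then virgin compression beyond:
S_c = H/(1+e₀)·[C_r·log₁₀(σ'_p/σ'_0) + C_c·log₁₀(σ'_f/σ'_p)]
    = 7.1/1.71 × [0.034×log₁₀(87.9/61.684) + 0.36×log₁₀(98.706/87.9)]
    = 4.152 × [0.0052298 + 0.018128] = 0.09698 m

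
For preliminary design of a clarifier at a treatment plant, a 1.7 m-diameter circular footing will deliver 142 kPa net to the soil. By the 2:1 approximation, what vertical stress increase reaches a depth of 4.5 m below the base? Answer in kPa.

Δσ_z ≈ 10.7 kPa

By the 2:1 method the load spreads at 1 horizontal : 2 vertical, so at depth z the loaded area has grown by z in each plan dimension:
Δσ ≈ qD²/(D+z)² = 142×1.7²/(1.7+4.5)² = 10.676 kPa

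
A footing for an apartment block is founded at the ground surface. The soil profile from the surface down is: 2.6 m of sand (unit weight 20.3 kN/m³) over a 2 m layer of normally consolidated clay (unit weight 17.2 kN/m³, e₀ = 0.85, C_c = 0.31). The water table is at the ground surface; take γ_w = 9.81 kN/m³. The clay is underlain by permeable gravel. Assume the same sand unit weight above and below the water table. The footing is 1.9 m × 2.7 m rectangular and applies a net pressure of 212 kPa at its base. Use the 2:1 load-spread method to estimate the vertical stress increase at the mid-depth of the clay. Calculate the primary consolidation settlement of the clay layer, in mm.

Mid-depth of clay below the ground surface: z = 2.6 + 2/2 = 3.6 m.
Total vertical stress at mid-clay: σ_v = 20.3×2.6 + 17.2×1 = 69.98 kPa.
Pore pressure: u = 9.81×(3.6 − 0) = 35.316 kPa.
Initial effective stress: σ'_0 = σ_v − u = 69.98 − 35.316 = 34.664 kPa.
Stress increase at mid-clay by the 2:1 spreading method:
Δσ = qBL/((B+z)(L+z)) = 212×1.9×2.7/((1.9+3.6)(2.7+3.6)) = 31.387 kPa
Final effective stress: σ'_f = σ'_0 + Δσ = 34.664 + 31.387 = 66.051 kPa.
Normally consolidated clay, so the full stress increment lies on the virgin compression line:
S_c = C_c·H/(1+e₀)·log₁₀(σ'_f/σ'_0) = 0.31×2/(1+0.85)×log₁₀(66.051/34.664)
    = 0.33514 × 0.28 = 0.09384 m

S_c ≈ 93.8 mm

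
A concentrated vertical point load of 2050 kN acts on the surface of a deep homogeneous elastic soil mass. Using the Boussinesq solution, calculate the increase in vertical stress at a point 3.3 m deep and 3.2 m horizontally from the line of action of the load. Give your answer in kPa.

Boussinesq vertical stress below a point load on an elastic half-space:
Δσ_z = 3P/(2πz²) · [1 + (r/z)²]^(−5/2)
r/z = 3.2/3.3 = 0.9697; [1+(r/z)²]^(−5/2) = 0.19069.
Δσ_z = 3×2050/(2π×3.3²) × 0.19069 = 89.881 × 0.19069 = 17.14 kPa

Δσ_z ≈ 17.1 kPa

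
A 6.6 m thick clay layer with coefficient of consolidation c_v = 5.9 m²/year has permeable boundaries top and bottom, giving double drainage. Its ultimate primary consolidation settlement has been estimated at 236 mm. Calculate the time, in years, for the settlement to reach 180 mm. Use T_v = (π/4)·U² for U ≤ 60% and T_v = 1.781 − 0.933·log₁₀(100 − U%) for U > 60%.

t ≈ 0.919 years

Drainage path length: H_d = H/2 = 3.3 m (double drainage).
U = S(t)/S_ult = 180/236 = 0.7627.
U > 60%: T_v = 1.781 − 0.933·log₁₀(100 − 76.271) = 0.49787.
t = T_v·H_d²/c_v = 0.49787×3.3²/5.9 = 0.9189 years.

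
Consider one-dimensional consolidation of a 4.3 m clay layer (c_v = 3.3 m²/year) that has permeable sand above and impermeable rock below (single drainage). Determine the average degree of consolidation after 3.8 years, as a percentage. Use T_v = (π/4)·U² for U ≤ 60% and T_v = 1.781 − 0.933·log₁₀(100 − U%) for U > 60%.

U ≈ 84.8 %

Drainage path length: H_d = H = 4.3 m (single drainage).
T_v = c_v·t/H_d² = 3.3×3.8/4.3² = 0.6782.
T_v = 0.6782 corresponds to the U > 60% branch:
U = 1 − 10^((1.781 − T_v)/0.933)/100 = 0.8479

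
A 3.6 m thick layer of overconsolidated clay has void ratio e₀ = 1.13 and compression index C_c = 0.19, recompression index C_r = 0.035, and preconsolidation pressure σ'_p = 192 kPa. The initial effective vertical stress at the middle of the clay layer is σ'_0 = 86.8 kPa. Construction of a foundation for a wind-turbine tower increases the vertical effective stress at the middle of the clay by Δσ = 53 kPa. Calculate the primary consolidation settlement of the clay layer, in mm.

Final effective stress: σ'_f = 86.8 + 53 = 139.8 kPa.
σ'_f = 139.8 ≤ σ'_p = 192 kPa, so the clay remains overconsolidated and only the recompression index applies:
S_c = C_r·H/(1+e₀)·log₁₀(σ'_f/σ'_0) = 0.035×3.6/2.13×log₁₀(139.8/86.8)
    = 0.059154 × 0.20699 = 0.01224 m

S_c ≈ 12.2 mm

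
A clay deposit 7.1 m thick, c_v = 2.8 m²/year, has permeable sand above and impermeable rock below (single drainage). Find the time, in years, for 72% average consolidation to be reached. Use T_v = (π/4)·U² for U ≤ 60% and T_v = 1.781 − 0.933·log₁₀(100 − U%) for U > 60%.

Drainage path length: H_d = H = 7.1 m (single drainage).
U > 60%: T_v = 1.781 − 0.933·log₁₀(100 − 72) = 0.4308.
t = T_v·H_d²/c_v = 0.4308×7.1²/2.8 = 7.756 years.

t ≈ 7.76 years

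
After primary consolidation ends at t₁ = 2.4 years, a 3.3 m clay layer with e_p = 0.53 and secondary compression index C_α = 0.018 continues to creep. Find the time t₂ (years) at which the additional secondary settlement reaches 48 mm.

t₂ ≈ 41.4 years

S_s = C_α·H/(1+e_p)·log₁₀(t₂/t₁) ⇒ log₁₀(t₂/t₁) = S_s·(1+e_p)/(C_α·H).
log₁₀(t₂/t₁) = 0.048 × (1+0.53) / (0.018×3.3) = 1.236
t₂ = t₁ × 10^1.236 = 2.4 × 17.23 = 41.36 years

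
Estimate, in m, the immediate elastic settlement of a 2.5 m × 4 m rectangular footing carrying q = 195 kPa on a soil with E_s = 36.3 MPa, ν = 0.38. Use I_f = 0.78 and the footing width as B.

S_e ≈ 0.00896 m

Immediate (elastic) settlement: S_e = q·B·(1−ν²)/E_s · I_f.
E_s = 36.3 MPa = 36300 kPa.
S_e = 195 × 2.5 × (1 − 0.38²) / 36300 × 0.78
    = 195 × 2.5 × 0.8556 / 36300 × 0.78
    = 0.008963 m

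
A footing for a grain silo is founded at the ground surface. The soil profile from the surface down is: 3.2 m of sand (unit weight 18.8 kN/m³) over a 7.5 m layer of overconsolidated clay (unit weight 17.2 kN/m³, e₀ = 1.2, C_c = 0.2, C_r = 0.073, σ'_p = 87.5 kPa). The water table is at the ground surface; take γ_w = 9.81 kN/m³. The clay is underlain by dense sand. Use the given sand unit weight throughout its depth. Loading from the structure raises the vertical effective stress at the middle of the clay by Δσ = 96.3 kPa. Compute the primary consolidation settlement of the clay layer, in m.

Mid-depth of clay below the ground surface: z = 3.2 + 7.5/2 = 6.95 m.
Total vertical stress at mid-clay: σ_v = 18.8×3.2 + 17.2×3.75 = 124.66 kPa.
Pore pressure: u = 9.81×(6.95 − 0) = 68.18 kPa.
Initial effective stress: σ'_0 = σ_v − u = 124.66 − 68.18 = 56.48 kPa.
Final effective stress: σ'_f = 56.48 + 96.3 = 152.78 kPa.
σ'_f = 152.78 > σ'_p = 87.5 kPa, so the stress path crosses the preconsolidation pressure — recompression up to σ'_p, then virgin compression beyond:
S_c = H/(1+e₀)·[C_r·log₁₀(σ'_p/σ'_0) + C_c·log₁₀(σ'_f/σ'_p)]
    = 7.5/2.2 × [0.073×log₁₀(87.5/56.48) + 0.2×log₁₀(152.78/87.5)]
    = 3.4091 × [0.013878 + 0.048412] = 0.2124 m

S_c ≈ 0.212 m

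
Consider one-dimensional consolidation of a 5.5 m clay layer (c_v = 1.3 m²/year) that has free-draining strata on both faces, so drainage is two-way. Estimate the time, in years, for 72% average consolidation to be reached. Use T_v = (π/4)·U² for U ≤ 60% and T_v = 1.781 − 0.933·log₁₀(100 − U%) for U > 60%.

Drainage path length: H_d = H/2 = 2.75 m (double drainage).
U > 60%: T_v = 1.781 − 0.933·log₁₀(100 − 72) = 0.4308.
t = T_v·H_d²/c_v = 0.4308×2.75²/1.3 = 2.506 years.

t ≈ 2.51 years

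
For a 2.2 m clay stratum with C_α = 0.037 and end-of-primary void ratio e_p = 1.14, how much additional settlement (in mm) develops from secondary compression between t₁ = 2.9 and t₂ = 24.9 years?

Secondary compression: S_s = C_α·H/(1+e_p)·log₁₀(t₂/t₁)
S_s = 0.037×2.2/(1+1.14)×log₁₀(24.9/2.9)
    = 0.03804 × 0.9338 = 0.03552 m

S_s ≈ 35.5 mm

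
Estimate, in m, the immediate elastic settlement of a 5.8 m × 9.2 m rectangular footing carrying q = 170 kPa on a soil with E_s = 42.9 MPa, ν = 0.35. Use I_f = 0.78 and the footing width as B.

S_e ≈ 0.0157 m

Immediate (elastic) settlement: S_e = q·B·(1−ν²)/E_s · I_f.
E_s = 42.9 MPa = 42900 kPa.
S_e = 170 × 5.8 × (1 − 0.35²) / 42900 × 0.78
    = 170 × 5.8 × 0.8775 / 42900 × 0.78
    = 0.01573 m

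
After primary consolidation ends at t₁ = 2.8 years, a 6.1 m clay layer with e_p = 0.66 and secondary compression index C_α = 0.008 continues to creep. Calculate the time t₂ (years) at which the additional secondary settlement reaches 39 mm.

t₂ ≈ 59.4 years

S_s = C_α·H/(1+e_p)·log₁₀(t₂/t₁) ⇒ log₁₀(t₂/t₁) = S_s·(1+e_p)/(C_α·H).
log₁₀(t₂/t₁) = 0.039 × (1+0.66) / (0.008×6.1) = 1.327
t₂ = t₁ × 10^1.327 = 2.8 × 21.21 = 59.4 years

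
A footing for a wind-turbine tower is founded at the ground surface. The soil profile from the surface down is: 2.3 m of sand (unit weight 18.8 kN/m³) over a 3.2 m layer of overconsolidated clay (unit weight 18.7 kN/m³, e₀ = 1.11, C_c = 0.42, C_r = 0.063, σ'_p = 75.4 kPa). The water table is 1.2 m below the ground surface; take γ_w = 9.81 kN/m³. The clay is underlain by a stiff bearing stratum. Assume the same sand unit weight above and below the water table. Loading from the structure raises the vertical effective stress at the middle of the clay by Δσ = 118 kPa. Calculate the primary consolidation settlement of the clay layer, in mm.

Mid-depth of clay below the ground surface: z = 2.3 + 3.2/2 = 3.9 m.
Total vertical stress at mid-clay: σ_v = 18.8×2.3 + 18.7×1.6 = 73.16 kPa.
Pore pressure: u = 9.81×(3.9 − 1.2) = 26.487 kPa.
Initial effective stress: σ'_0 = σ_v − u = 73.16 − 26.487 = 46.673 kPa.
Final effective stress: σ'_f = 46.673 + 118 = 164.67 kPa.
σ'_f = 164.67 > σ'_p = 75.4 kPa, so the stress path crosses the preconsolidation pressure — recompression up to σ'_p, then virgin compression beyond:
S_c = H/(1+e₀)·[C_r·log₁₀(σ'_p/σ'_0) + C_c·log₁₀(σ'_f/σ'_p)]
    = 3.2/2.11 × [0.063×log₁₀(75.4/46.673) + 0.42×log₁₀(164.67/75.4)]
    = 1.5166 × [0.013123 + 0.14248] = 0.236 m

S_c ≈ 236 mm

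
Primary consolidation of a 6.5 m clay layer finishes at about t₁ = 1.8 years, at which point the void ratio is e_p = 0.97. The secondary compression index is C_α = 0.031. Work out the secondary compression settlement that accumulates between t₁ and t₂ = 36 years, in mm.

Secondary compression: S_s = C_α·H/(1+e_p)·log₁₀(t₂/t₁)
S_s = 0.031×6.5/(1+0.97)×log₁₀(36/1.8)
    = 0.1023 × 1.301 = 0.1331 m

S_s ≈ 133 mm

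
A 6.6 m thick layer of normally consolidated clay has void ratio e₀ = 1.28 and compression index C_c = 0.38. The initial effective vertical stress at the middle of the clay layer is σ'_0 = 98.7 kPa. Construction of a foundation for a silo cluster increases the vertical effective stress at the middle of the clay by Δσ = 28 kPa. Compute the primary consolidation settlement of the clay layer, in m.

Final effective stress: σ'_f = σ'_0 + Δσ = 98.7 + 28 = 126.7 kPa.
Normally consolidated clay, so the full stress increment lies on the virgin compression line:
S_c = C_c·H/(1+e₀)·log₁₀(σ'_f/σ'_0) = 0.38×6.6/(1+1.28)×log₁₀(126.7/98.7)
    = 1.1 × 0.10846 = 0.1193 m

S_c ≈ 0.119 m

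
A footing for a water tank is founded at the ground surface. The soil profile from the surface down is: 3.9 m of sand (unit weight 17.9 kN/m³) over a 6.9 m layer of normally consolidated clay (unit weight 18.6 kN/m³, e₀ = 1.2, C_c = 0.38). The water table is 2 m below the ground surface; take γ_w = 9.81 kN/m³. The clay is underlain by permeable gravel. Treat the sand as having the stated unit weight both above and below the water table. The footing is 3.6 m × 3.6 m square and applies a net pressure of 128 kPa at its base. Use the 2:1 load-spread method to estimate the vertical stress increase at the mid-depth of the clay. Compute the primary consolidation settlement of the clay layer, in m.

S_c ≈ 0.0812 m

Mid-depth of clay below the ground surface: z = 3.9 + 6.9/2 = 7.35 m.
Total vertical stress at mid-clay: σ_v = 17.9×3.9 + 18.6×3.45 = 133.98 kPa.
Pore pressure: u = 9.81×(7.35 − 2) = 52.483 kPa.
Initial effective stress: σ'_0 = σ_v − u = 133.98 − 52.483 = 81.497 kPa.
Stress increase at mid-clay by the 2:1 spreading method:
Δσ = qBL/((B+z)(L+z)) = 128×3.6×3.6/((3.6+7.35)(3.6+7.35)) = 13.835 kPa
Final effective stress: σ'_f = σ'_0 + Δσ = 81.497 + 13.835 = 95.332 kPa.
Normally consolidated clay, so the full stress increment lies on the virgin compression line:
S_c = C_c·H/(1+e₀)·log₁₀(σ'_f/σ'_0) = 0.38×6.9/(1+1.2)×log₁₀(95.332/81.497)
    = 1.1918 × 0.068097 = 0.08116 m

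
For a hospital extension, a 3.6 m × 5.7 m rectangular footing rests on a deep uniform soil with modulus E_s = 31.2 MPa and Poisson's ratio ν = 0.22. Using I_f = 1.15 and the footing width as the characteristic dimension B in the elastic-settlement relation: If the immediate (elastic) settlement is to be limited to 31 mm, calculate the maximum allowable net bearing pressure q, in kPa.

E_s = 31.2 MPa = 31200 kPa.
S_e = q·B·(1−ν²)/E_s · I_f  ⇒  q = S_e·E_s / (B·(1−ν²)·I_f).
q = 0.031 × 31200 / (3.6 × 0.9516 × 1.15) = 245.5 kPa

q ≈ 246 kPa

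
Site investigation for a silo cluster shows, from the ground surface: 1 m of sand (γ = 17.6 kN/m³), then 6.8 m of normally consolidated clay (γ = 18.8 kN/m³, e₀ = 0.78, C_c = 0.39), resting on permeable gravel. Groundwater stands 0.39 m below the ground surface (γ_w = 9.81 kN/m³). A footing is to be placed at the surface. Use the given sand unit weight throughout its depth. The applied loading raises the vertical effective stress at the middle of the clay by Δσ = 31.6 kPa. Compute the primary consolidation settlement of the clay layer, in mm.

Mid-depth of clay below the ground surface: z = 1 + 6.8/2 = 4.4 m.
Total vertical stress at mid-clay: σ_v = 17.6×1 + 18.8×3.4 = 81.52 kPa.
Pore pressure: u = 9.81×(4.4 − 0.39) = 39.338 kPa.
Initial effective stress: σ'_0 = σ_v − u = 81.52 − 39.338 = 42.182 kPa.
Final effective stress: σ'_f = σ'_0 + Δσ = 42.182 + 31.6 = 73.782 kPa.
Normally consolidated clay, so the full stress increment lies on the virgin compression line:
S_c = C_c·H/(1+e₀)·log₁₀(σ'_f/σ'_0) = 0.39×6.8/(1+0.78)×log₁₀(73.782/42.182)
    = 1.4899 × 0.24282 = 0.3618 m

S_c ≈ 362 mm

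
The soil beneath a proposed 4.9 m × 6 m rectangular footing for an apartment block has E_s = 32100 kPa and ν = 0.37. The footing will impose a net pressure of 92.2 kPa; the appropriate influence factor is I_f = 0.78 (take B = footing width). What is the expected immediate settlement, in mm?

Immediate (elastic) settlement: S_e = q·B·(1−ν²)/E_s · I_f.
S_e = 92.2 × 4.9 × (1 − 0.37²) / 32100 × 0.78
    = 92.2 × 4.9 × 0.8631 / 32100 × 0.78
    = 0.009475 m = 9.475 mm

S_e ≈ 9.47 mm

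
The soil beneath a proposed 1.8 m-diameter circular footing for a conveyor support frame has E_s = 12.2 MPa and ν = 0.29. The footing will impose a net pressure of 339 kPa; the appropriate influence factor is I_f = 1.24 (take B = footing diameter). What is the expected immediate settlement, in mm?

S_e ≈ 56.8 mm

Immediate (elastic) settlement: S_e = q·B·(1−ν²)/E_s · I_f.
E_s = 12.2 MPa = 12200 kPa.
S_e = 339 × 1.8 × (1 − 0.29²) / 12200 × 1.24
    = 339 × 1.8 × 0.9159 / 12200 × 1.24
    = 0.0568 m = 56.8 mm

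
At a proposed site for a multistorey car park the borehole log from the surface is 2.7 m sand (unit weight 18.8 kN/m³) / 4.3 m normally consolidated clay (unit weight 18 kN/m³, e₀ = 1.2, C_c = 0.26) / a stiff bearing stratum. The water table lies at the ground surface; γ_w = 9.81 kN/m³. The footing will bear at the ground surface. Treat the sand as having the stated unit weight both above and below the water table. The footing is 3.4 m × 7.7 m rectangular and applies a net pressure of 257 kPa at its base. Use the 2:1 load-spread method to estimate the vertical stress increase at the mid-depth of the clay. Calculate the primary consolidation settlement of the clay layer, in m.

S_c ≈ 0.207 m

Mid-depth of clay below the ground surface: z = 2.7 + 4.3/2 = 4.85 m.
Total vertical stress at mid-clay: σ_v = 18.8×2.7 + 18×2.15 = 89.46 kPa.
Pore pressure: u = 9.81×(4.85 − 0) = 47.578 kPa.
Initial effective stress: σ'_0 = σ_v − u = 89.46 − 47.578 = 41.882 kPa.
Stress increase at mid-clay by the 2:1 spreading method:
Δσ = qBL/((B+z)(L+z)) = 257×3.4×7.7/((3.4+4.85)(7.7+4.85)) = 64.984 kPa
Final effective stress: σ'_f = σ'_0 + Δσ = 41.882 + 64.984 = 106.87 kPa.
Normally consolidated clay, so the full stress increment lies on the virgin compression line:
S_c = C_c·H/(1+e₀)·log₁₀(σ'_f/σ'_0) = 0.26×4.3/(1+1.2)×log₁₀(106.87/41.882)
    = 0.50818 × 0.40683 = 0.2067 m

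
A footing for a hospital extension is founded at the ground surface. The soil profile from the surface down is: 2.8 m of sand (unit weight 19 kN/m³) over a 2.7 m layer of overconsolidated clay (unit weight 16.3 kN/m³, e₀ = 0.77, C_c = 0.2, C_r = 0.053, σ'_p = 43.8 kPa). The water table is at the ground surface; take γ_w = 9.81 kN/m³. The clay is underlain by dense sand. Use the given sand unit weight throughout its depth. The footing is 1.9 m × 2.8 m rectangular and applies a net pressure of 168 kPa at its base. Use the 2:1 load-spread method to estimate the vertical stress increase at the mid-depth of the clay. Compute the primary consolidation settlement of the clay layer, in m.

S_c ≈ 0.0403 m

Mid-depth of clay below the ground surface: z = 2.8 + 2.7/2 = 4.15 m.
Total vertical stress at mid-clay: σ_v = 19×2.8 + 16.3×1.35 = 75.205 kPa.
Pore pressure: u = 9.81×(4.15 − 0) = 40.712 kPa.
Initial effective stress: σ'_0 = σ_v − u = 75.205 − 40.712 = 34.493 kPa.
Stress increase at mid-clay by the 2:1 spreading method:
Δσ = qBL/((B+z)(L+z)) = 168×1.9×2.8/((1.9+4.15)(2.8+4.15)) = 21.256 kPa
Final effective stress: σ'_f = 34.493 + 21.256 = 55.749 kPa.
σ'_f = 55.749 > σ'_p = 43.8 kPa, so the stress path crosses the preconsolidation pressure — recompression up to σ'_p, then virgin compression beyond:
S_c = H/(1+e₀)·[C_r·log₁₀(σ'_p/σ'_0) + C_c·log₁₀(σ'_f/σ'_p)]
    = 2.7/1.77 × [0.053×log₁₀(43.8/34.493) + 0.2×log₁₀(55.749/43.8)]
    = 1.5254 × [0.0054984 + 0.020953] = 0.04035 m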